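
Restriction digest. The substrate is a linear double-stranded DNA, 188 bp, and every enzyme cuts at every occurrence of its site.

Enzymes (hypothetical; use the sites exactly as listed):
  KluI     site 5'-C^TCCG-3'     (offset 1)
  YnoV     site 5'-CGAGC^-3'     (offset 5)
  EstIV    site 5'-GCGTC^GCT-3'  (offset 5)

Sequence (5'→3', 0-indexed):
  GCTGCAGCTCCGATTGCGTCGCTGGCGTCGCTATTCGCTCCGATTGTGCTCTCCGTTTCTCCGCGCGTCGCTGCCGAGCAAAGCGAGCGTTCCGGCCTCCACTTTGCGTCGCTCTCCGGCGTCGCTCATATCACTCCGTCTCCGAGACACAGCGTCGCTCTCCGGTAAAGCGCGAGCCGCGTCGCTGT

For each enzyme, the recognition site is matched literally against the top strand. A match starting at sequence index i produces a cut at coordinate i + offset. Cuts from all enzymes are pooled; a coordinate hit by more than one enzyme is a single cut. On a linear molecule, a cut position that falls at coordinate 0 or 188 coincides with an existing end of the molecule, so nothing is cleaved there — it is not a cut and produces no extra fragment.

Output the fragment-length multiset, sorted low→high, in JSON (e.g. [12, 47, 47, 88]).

Per-enzyme occurrences:
  KluI CTCCG/1: at [7, 37, 50, 58, 113, 133, 139, 159] ⇒ [8, 38, 51, 59, 114, 134, 140, 160]
  YnoV CGAGC/5: at [74, 83, 172] ⇒ [79, 88, 177]
  EstIV GCGTCGCT/5: at [15, 24, 64, 105, 118, 151, 178] ⇒ [20, 29, 69, 110, 123, 156, 183]

All cut coordinates (distinct, sorted): [8, 20, 29, 38, 51, 59, 69, 79, 88, 110, 114, 123, 134, 140, 156, 160, 177, 183]

Fragments:
  [0,8): 8 bp
  [8,20): 12 bp
  [20,29): 9 bp
  [29,38): 9 bp
  [38,51): 13 bp
  [51,59): 8 bp
  [59,69): 10 bp
  [69,79): 10 bp
  [79,88): 9 bp
  [88,110): 22 bp
  [110,114): 4 bp
  [114,123): 9 bp
  [123,134): 11 bp
  [134,140): 6 bp
  [140,156): 16 bp
  [156,160): 4 bp
  [160,177): 17 bp
  [177,183): 6 bp
  [183,188): 5 bp

[4,4,5,6,6,8,8,9,9,9,9,10,10,11,12,13,16,17,22]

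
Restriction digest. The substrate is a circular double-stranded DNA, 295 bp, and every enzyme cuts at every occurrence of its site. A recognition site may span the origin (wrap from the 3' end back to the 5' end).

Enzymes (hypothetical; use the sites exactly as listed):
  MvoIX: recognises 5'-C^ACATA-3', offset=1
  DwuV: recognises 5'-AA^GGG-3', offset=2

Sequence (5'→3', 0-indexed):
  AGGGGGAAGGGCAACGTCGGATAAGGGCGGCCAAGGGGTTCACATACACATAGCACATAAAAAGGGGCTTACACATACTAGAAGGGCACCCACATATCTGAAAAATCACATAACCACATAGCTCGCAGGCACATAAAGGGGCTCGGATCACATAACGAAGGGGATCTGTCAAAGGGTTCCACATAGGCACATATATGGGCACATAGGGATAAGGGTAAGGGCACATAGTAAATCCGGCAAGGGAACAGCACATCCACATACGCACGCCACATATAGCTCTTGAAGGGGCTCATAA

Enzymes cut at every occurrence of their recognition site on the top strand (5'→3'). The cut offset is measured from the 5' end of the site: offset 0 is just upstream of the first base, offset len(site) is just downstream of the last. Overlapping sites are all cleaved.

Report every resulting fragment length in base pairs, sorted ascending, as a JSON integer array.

[4,6,6,7,7,7,7,7,8,8,8,9,9,10,10,11,12,12,12,12,13,14,15,15,16,16,16,18]

Scan for sites:
  MvoIX (CACATA, off=1): starts [40, 46, 53, 71, 90, 106, 114, 129, 148, 179, 187, 199, 221, 254, 267] → cuts [41, 47, 54, 72, 91, 107, 115, 130, 149, 180, 188, 200, 222, 255, 268]
  DwuV (AAGGG, off=2): starts [6, 22, 32, 61, 81, 135, 157, 171, 210, 216, 238, 282, 294] → cuts [1, 8, 24, 34, 63, 83, 137, 159, 173, 212, 218, 240, 284]

Pooled cuts: [1, 8, 24, 34, 41, 47, 54, 63, 72, 83, 91, 107, 115, 130, 137, 149, 159, 173, 180, 188, 200, 212, 218, 222, 240, 255, 268, 284]

Fragment lengths:
  1→8: 7 bp
  8→24: 16 bp
  24→34: 10 bp
  34→41: 7 bp
  41→47: 6 bp
  47→54: 7 bp
  54→63: 9 bp
  63→72: 9 bp
  72→83: 11 bp
  83→91: 8 bp
  91→107: 16 bp
  107→115: 8 bp
  115→130: 15 bp
  130→137: 7 bp
  137→149: 12 bp
  149→159: 10 bp
  159→173: 14 bp
  173→180: 7 bp
  180→188: 8 bp
  188→200: 12 bp
  200→212: 12 bp
  212→218: 6 bp
  218→222: 4 bp
  222→240: 18 bp
  240→255: 15 bp
  255→268: 13 bp
  268→284: 16 bp
  284→1 (wrap): 295-284+1 = 12 bp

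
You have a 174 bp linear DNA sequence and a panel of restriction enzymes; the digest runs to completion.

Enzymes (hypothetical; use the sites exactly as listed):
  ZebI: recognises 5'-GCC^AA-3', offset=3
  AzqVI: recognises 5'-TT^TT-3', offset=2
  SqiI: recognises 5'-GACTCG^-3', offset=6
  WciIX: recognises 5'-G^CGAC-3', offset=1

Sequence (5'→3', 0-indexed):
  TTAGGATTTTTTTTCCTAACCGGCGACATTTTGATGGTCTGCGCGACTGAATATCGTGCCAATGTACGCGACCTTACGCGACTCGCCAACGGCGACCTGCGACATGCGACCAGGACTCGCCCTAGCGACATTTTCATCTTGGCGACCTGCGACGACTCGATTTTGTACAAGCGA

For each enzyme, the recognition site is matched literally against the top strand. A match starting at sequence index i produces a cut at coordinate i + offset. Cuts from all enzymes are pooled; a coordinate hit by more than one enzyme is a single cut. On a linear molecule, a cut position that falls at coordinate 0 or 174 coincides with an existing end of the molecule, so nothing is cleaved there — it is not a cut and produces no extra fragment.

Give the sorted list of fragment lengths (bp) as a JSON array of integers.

Site scan:
  ZebI GCCAA/3: at [57, 84] ⇒ [60, 87]
  AzqVI TTTT/2: at [6, 7, 8, 9, 10, 28, 130, 160] ⇒ [8, 9, 10, 11, 12, 30, 132, 162]
  SqiI GACTCG/6: at [79, 113, 153] ⇒ [85, 119, 159]
  WciIX GCGAC/1: at [22, 42, 67, 77, 91, 98, 105, 124, 141, 148] ⇒ [23, 43, 68, 78, 92, 99, 106, 125, 142, 149]

All cut coordinates (distinct, sorted): [8, 9, 10, 11, 12, 23, 30, 43, 60, 68, 78, 85, 87, 92, 99, 106, 119, 125, 132, 142, 149, 159, 162]

Fragments:
  [0,8): 8 bp
  [8,9): 1 bp
  [9,10): 1 bp
  [10,11): 1 bp
  [11,12): 1 bp
  [12,23): 11 bp
  [23,30): 7 bp
  [30,43): 13 bp
  [43,60): 17 bp
  [60,68): 8 bp
  [68,78): 10 bp
  [78,85): 7 bp
  [85,87): 2 bp
  [87,92): 5 bp
  [92,99): 7 bp
  [99,106): 7 bp
  [106,119): 13 bp
  [119,125): 6 bp
  [125,132): 7 bp
  [132,142): 10 bp
  [142,149): 7 bp
  [149,159): 10 bp
  [159,162): 3 bp
  [162,174): 12 bp

[1,1,1,1,2,3,5,6,7,7,7,7,7,7,8,8,10,10,10,11,12,13,13,17]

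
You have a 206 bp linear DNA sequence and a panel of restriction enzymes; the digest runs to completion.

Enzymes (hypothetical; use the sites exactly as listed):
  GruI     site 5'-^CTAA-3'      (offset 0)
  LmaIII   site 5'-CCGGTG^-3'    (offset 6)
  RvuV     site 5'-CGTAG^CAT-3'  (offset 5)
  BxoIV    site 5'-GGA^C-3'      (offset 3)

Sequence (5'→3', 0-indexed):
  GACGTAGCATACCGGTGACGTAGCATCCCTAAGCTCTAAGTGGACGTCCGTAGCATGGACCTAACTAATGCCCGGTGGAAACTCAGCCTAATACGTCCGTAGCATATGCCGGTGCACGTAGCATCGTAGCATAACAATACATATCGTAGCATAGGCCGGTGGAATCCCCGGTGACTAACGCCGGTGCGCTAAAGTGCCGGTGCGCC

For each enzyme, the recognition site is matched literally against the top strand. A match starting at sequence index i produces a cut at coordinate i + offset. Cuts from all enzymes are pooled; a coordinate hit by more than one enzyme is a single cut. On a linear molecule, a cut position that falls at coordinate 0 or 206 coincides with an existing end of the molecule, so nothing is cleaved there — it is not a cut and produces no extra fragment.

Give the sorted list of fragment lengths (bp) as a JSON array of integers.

Site scan:
  GruI CTAA/0: at [28, 35, 60, 64, 87, 174, 188] ⇒ [28, 35, 60, 64, 87, 174, 188]
  LmaIII CCGGTG/6: at [11, 71, 108, 155, 167, 180, 196] ⇒ [17, 77, 114, 161, 173, 186, 202]
  RvuV CGTAGCAT/5: at [2, 18, 48, 97, 116, 124, 144] ⇒ [7, 23, 53, 102, 121, 129, 149]
  BxoIV GGAC/3: at [41, 56] ⇒ [44, 59]

All cut coordinates (distinct, sorted): [7, 17, 23, 28, 35, 44, 53, 59, 60, 64, 77, 87, 102, 114, 121, 129, 149, 161, 173, 174, 186, 188, 202]

Fragment lengths:
  [0,7): 7 bp
  [7,17): 10 bp
  [17,23): 6 bp
  [23,28): 5 bp
  [28,35): 7 bp
  [35,44): 9 bp
  [44,53): 9 bp
  [53,59): 6 bp
  [59,60): 1 bp
  [60,64): 4 bp
  [64,77): 13 bp
  [77,87): 10 bp
  [87,102): 15 bp
  [102,114): 12 bp
  [114,121): 7 bp
  [121,129): 8 bp
  [129,149): 20 bp
  [149,161): 12 bp
  [161,173): 12 bp
  [173,174): 1 bp
  [174,186): 12 bp
  [186,188): 2 bp
  [188,202): 14 bp
  [202,206): 4 bp

[1,1,2,4,4,5,6,6,7,7,7,8,9,9,10,10,12,12,12,12,13,14,15,20]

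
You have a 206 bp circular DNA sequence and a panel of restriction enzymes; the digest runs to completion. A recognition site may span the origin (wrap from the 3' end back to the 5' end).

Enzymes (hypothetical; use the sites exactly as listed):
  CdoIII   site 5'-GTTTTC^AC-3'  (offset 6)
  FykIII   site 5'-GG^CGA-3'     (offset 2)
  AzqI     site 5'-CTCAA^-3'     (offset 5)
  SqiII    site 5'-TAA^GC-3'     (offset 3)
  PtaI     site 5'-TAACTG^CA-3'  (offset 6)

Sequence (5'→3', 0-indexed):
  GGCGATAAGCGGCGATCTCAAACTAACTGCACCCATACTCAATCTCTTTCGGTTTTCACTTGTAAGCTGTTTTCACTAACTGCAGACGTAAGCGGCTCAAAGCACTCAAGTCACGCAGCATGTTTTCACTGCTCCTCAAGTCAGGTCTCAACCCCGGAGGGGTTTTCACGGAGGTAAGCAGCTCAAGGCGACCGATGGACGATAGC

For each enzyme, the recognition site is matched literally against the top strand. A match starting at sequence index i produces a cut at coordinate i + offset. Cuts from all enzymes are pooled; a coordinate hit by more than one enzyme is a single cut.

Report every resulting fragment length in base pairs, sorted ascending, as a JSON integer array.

[2,4,6,8,8,8,9,9,9,9,9,9,10,12,12,13,15,16,18,20]

Scan for sites:
  CdoIII GTTTTCAC/6: at [51, 68, 121, 161] ⇒ [57, 74, 127, 167]
  FykIII GGCGA/2: at [0, 10, 186] ⇒ [2, 12, 188]
  AzqI CTCAA/5: at [16, 37, 95, 104, 134, 146, 181] ⇒ [21, 42, 100, 109, 139, 151, 186]
  SqiII TAAGC/3: at [5, 62, 88, 174] ⇒ [8, 65, 91, 177]
  PtaI TAACTGCA/6: at [23, 76] ⇒ [29, 82]

All cut coordinates (distinct, sorted): [2, 8, 12, 21, 29, 42, 57, 65, 74, 82, 91, 100, 109, 127, 139, 151, 167, 177, 186, 188]

Fragment lengths:
  2→8: 6 bp
  8→12: 4 bp
  12→21: 9 bp
  21→29: 8 bp
  29→42: 13 bp
  42→57: 15 bp
  57→65: 8 bp
  65→74: 9 bp
  74→82: 8 bp
  82→91: 9 bp
  91→100: 9 bp
  100→109: 9 bp
  109→127: 18 bp
  127→139: 12 bp
  139→151: 12 bp
  151→167: 16 bp
  167→177: 10 bp
  177→186: 9 bp
  186→188: 2 bp
  188→2 (wrap): 206-188+2 = 20 bp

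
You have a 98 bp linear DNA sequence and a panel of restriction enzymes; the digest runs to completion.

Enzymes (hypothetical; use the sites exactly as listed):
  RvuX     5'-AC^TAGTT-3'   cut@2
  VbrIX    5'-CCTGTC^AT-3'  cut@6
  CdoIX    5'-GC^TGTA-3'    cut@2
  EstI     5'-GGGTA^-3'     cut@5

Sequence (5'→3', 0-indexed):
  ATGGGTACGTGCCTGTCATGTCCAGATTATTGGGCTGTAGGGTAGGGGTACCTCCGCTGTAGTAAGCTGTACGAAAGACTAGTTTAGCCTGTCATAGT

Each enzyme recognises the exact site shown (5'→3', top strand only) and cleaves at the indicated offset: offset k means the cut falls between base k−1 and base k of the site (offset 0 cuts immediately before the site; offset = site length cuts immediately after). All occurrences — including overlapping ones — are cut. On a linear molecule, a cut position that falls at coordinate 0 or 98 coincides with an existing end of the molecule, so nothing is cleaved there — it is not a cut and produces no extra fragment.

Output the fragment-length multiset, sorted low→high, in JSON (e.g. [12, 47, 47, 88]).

[5,6,7,7,9,10,10,12,14,18]

Per-enzyme occurrences:
  RvuX (ACTAGTT, off=2): starts [77] → cuts [79]
  VbrIX (CCTGTCAT, off=6): starts [11, 87] → cuts [17, 93]
  CdoIX (GCTGTA, off=2): starts [33, 55, 65] → cuts [35, 57, 67]
  EstI (GGGTA, off=5): starts [2, 39, 45] → cuts [7, 44, 50]

All cut coordinates (distinct, sorted): [7, 17, 35, 44, 50, 57, 67, 79, 93]

Fragment lengths:
  [0,7): 7 bp
  [7,17): 10 bp
  [17,35): 18 bp
  [35,44): 9 bp
  [44,50): 6 bp
  [50,57): 7 bp
  [57,67): 10 bp
  [67,79): 12 bp
  [79,93): 14 bp
  [93,98): 5 bp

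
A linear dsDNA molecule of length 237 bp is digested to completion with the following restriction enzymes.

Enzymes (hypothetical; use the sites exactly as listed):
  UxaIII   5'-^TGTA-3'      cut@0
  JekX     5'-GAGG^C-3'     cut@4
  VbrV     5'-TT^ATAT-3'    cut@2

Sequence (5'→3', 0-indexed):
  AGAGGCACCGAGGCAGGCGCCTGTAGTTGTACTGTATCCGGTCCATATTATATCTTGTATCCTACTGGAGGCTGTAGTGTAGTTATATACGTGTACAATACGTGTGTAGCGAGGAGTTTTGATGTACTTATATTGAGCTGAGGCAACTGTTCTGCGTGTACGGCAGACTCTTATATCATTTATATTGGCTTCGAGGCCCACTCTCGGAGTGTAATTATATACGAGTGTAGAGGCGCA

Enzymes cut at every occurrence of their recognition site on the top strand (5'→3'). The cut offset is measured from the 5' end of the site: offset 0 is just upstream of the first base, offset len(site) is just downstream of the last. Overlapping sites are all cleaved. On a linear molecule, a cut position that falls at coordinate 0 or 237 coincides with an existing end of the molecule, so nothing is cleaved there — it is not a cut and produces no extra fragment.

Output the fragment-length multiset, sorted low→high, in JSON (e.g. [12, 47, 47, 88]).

[1,4,5,5,5,6,6,7,7,7,7,8,8,8,9,9,13,13,13,14,15,16,16,17,18]

Site scan:
  UxaIII (TGTA, off=0): starts [21, 27, 32, 55, 72, 77, 91, 104, 122, 156, 209, 225] → cuts [21, 27, 32, 55, 72, 77, 91, 104, 122, 156, 209, 225]
  JekX (GAGGC, off=4): starts [1, 9, 67, 139, 192, 229] → cuts [5, 13, 71, 143, 196, 233]
  VbrV (TTATAT, off=2): starts [47, 82, 127, 170, 179, 214] → cuts [49, 84, 129, 172, 181, 216]

Pooled cuts: [5, 13, 21, 27, 32, 49, 55, 71, 72, 77, 84, 91, 104, 122, 129, 143, 156, 172, 181, 196, 209, 216, 225, 233]

Fragment lengths:
  [0,5): 5 bp
  [5,13): 8 bp
  [13,21): 8 bp
  [21,27): 6 bp
  [27,32): 5 bp
  [32,49): 17 bp
  [49,55): 6 bp
  [55,71): 16 bp
  [71,72): 1 bp
  [72,77): 5 bp
  [77,84): 7 bp
  [84,91): 7 bp
  [91,104): 13 bp
  [104,122): 18 bp
  [122,129): 7 bp
  [129,143): 14 bp
  [143,156): 13 bp
  [156,172): 16 bp
  [172,181): 9 bp
  [181,196): 15 bp
  [196,209): 13 bp
  [209,216): 7 bp
  [216,225): 9 bp
  [225,233): 8 bp
  [233,237): 4 bp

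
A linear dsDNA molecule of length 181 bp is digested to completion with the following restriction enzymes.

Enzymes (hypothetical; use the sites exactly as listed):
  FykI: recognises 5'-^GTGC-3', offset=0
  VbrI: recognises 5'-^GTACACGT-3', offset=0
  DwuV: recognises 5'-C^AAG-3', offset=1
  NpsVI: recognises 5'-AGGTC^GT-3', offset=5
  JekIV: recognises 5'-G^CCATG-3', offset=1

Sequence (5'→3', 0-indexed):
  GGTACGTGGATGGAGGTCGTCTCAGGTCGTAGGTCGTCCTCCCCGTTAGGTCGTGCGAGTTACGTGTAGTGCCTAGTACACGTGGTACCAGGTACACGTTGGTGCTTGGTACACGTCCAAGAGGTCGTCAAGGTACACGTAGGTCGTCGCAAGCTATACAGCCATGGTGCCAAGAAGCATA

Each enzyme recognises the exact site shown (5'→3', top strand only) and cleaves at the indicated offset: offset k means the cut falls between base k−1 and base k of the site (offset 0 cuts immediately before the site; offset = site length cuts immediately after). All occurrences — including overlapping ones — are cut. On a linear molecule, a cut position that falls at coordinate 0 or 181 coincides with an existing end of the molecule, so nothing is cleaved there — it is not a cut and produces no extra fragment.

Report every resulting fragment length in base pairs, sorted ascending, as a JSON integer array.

Per-enzyme occurrences:
  FykI GTGC/0: at [52, 68, 101, 166] ⇒ [52, 68, 101, 166]
  VbrI GTACACGT/0: at [75, 91, 108, 132] ⇒ [75, 91, 108, 132]
  DwuV CAAG/1: at [117, 128, 149, 170] ⇒ [118, 129, 150, 171]
  NpsVI AGGTCGT/5: at [13, 23, 30, 47, 121, 140] ⇒ [18, 28, 35, 52, 126, 145]
  JekIV GCCATG/1: at [160] ⇒ [161]

All cut coordinates (distinct, sorted): [18, 28, 35, 52, 68, 75, 91, 101, 108, 118, 126, 129, 132, 145, 150, 161, 166, 171]

Fragments:
  [0,18): 18 bp
  [18,28): 10 bp
  [28,35): 7 bp
  [35,52): 17 bp
  [52,68): 16 bp
  [68,75): 7 bp
  [75,91): 16 bp
  [91,101): 10 bp
  [101,108): 7 bp
  [108,118): 10 bp
  [118,126): 8 bp
  [126,129): 3 bp
  [129,132): 3 bp
  [132,145): 13 bp
  [145,150): 5 bp
  [150,161): 11 bp
  [161,166): 5 bp
  [166,171): 5 bp
  [171,181): 10 bp

[3,3,5,5,5,7,7,7,8,10,10,10,10,11,13,16,16,17,18]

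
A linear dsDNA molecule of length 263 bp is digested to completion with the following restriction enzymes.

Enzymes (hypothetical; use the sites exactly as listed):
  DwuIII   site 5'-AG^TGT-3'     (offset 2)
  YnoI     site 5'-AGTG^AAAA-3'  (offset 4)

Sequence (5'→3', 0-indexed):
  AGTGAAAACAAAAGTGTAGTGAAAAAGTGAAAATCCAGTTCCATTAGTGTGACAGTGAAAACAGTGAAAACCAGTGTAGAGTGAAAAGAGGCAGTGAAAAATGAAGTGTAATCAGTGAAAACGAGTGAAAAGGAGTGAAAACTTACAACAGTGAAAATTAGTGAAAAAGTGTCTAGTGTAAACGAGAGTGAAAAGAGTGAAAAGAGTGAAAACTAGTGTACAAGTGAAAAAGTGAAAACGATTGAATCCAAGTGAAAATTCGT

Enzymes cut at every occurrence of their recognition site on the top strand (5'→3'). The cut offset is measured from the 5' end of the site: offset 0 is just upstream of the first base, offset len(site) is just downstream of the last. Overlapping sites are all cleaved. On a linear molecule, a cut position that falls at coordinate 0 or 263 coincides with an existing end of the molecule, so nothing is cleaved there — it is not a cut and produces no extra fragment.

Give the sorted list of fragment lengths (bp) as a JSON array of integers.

[4,6,7,7,8,8,8,8,9,9,9,9,9,10,10,10,10,10,10,10,11,13,14,16,18,20]

Per-enzyme occurrences:
  DwuIII (AGTGT, off=2): starts [12, 45, 72, 104, 167, 174, 214] → cuts [14, 47, 74, 106, 169, 176, 216]
  YnoI (AGTGAAAA, off=4): starts [0, 17, 25, 53, 62, 79, 92, 113, 123, 133, 149, 159, 186, 195, 204, 222, 230, 250] → cuts [4, 21, 29, 57, 66, 83, 96, 117, 127, 137, 153, 163, 190, 199, 208, 226, 234, 254]

All cut coordinates (distinct, sorted): [4, 14, 21, 29, 47, 57, 66, 74, 83, 96, 106, 117, 127, 137, 153, 163, 169, 176, 190, 199, 208, 216, 226, 234, 254]

Fragments:
  [0,4): 4 bp
  [4,14): 10 bp
  [14,21): 7 bp
  [21,29): 8 bp
  [29,47): 18 bp
  [47,57): 10 bp
  [57,66): 9 bp
  [66,74): 8 bp
  [74,83): 9 bp
  [83,96): 13 bp
  [96,106): 10 bp
  [106,117): 11 bp
  [117,127): 10 bp
  [127,137): 10 bp
  [137,153): 16 bp
  [153,163): 10 bp
  [163,169): 6 bp
  [169,176): 7 bp
  [176,190): 14 bp
  [190,199): 9 bp
  [199,208): 9 bp
  [208,216): 8 bp
  [216,226): 10 bp
  [226,234): 8 bp
  [234,254): 20 bp
  [254,263): 9 bp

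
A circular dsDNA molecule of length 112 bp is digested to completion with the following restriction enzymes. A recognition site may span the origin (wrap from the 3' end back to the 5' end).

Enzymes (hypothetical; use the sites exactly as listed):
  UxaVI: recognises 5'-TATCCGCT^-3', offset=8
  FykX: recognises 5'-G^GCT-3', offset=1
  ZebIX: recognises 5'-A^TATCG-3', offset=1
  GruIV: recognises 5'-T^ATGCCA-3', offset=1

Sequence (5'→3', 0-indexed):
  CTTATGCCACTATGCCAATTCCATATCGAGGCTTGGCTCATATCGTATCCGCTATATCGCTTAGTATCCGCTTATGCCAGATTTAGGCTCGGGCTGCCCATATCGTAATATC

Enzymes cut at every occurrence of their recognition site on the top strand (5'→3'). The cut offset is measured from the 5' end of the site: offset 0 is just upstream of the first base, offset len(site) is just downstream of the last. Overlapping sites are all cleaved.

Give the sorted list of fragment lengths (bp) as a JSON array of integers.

[1,1,5,5,6,7,8,8,12,13,13,15,18]

Site scan:
  UxaVI (TATCCGCT, off=8): starts [45, 64] → cuts [53, 72]
  FykX (GGCT, off=1): starts [29, 34, 85, 91] → cuts [30, 35, 86, 92]
  ZebIX (ATATCG, off=1): starts [22, 39, 53, 99] → cuts [23, 40, 54, 100]
  GruIV (TATGCCA, off=1): starts [2, 10, 72] → cuts [3, 11, 73]

All cut coordinates (distinct, sorted): [3, 11, 23, 30, 35, 40, 53, 54, 72, 73, 86, 92, 100]

Fragment lengths:
  3→11: 8 bp
  11→23: 12 bp
  23→30: 7 bp
  30→35: 5 bp
  35→40: 5 bp
  40→53: 13 bp
  53→54: 1 bp
  54→72: 18 bp
  72→73: 1 bp
  73→86: 13 bp
  86→92: 6 bp
  92→100: 8 bp
  100→3 (wrap): 112-100+3 = 15 bp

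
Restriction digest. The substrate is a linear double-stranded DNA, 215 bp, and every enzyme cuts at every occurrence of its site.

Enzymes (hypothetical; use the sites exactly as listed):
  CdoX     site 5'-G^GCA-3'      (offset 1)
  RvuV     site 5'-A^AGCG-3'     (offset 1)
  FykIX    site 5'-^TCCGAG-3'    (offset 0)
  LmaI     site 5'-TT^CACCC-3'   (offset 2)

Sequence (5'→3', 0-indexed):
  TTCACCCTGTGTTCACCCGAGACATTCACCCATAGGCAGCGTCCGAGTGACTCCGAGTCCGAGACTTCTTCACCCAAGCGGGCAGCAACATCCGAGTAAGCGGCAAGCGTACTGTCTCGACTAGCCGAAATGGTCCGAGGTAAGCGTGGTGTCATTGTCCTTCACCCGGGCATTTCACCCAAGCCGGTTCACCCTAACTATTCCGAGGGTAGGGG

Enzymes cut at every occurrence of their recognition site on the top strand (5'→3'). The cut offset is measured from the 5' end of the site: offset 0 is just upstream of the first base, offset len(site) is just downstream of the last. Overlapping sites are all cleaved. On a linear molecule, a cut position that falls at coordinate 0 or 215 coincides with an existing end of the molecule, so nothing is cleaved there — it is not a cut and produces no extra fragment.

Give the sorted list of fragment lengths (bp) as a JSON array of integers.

Per-enzyme occurrences:
  CdoX GGCA/1: at [34, 80, 101, 168] ⇒ [35, 81, 102, 169]
  RvuV AAGCG/1: at [75, 97, 104, 141] ⇒ [76, 98, 105, 142]
  FykIX TCCGAG/0: at [41, 51, 57, 90, 133, 201] ⇒ [41, 51, 57, 90, 133, 201]
  LmaI TTCACCC/2: at [0, 11, 24, 68, 160, 173, 187] ⇒ [2, 13, 26, 70, 162, 175, 189]

All cut coordinates (distinct, sorted): [2, 13, 26, 35, 41, 51, 57, 70, 76, 81, 90, 98, 102, 105, 133, 142, 162, 169, 175, 189, 201]

Fragment lengths:
  [0,2): 2 bp
  [2,13): 11 bp
  [13,26): 13 bp
  [26,35): 9 bp
  [35,41): 6 bp
  [41,51): 10 bp
  [51,57): 6 bp
  [57,70): 13 bp
  [70,76): 6 bp
  [76,81): 5 bp
  [81,90): 9 bp
  [90,98): 8 bp
  [98,102): 4 bp
  [102,105): 3 bp
  [105,133): 28 bp
  [133,142): 9 bp
  [142,162): 20 bp
  [162,169): 7 bp
  [169,175): 6 bp
  [175,189): 14 bp
  [189,201): 12 bp
  [201,215): 14 bp

[2,3,4,5,6,6,6,6,7,8,9,9,9,10,11,12,13,13,14,14,20,28]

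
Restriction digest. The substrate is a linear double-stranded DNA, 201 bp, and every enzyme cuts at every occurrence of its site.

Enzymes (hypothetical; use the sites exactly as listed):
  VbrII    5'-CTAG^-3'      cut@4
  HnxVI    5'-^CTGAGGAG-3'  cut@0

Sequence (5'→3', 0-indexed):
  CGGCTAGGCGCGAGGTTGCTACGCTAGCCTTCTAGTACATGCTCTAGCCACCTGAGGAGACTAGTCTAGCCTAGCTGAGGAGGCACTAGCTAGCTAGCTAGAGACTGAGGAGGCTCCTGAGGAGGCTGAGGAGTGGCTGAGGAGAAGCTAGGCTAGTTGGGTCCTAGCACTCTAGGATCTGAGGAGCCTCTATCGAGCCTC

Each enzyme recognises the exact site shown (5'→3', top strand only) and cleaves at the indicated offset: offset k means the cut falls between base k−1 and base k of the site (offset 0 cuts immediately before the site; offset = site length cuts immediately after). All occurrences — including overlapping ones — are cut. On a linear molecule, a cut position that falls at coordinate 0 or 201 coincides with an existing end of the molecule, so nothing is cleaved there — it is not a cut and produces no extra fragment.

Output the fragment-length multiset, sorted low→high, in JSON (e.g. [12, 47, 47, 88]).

[3,3,4,4,4,4,5,5,5,7,8,8,9,11,11,12,12,13,15,15,20,23]

Scan for sites:
  VbrII (CTAG, off=4): starts [3, 23, 31, 43, 60, 65, 70, 85, 89, 93, 97, 147, 152, 163, 171] → cuts [7, 27, 35, 47, 64, 69, 74, 89, 93, 97, 101, 151, 156, 167, 175]
  HnxVI (CTGAGGAG, off=0): starts [51, 74, 104, 116, 125, 136, 178] → cuts [51, 74, 104, 116, 125, 136, 178]

All cut coordinates (distinct, sorted): [7, 27, 35, 47, 51, 64, 69, 74, 89, 93, 97, 101, 104, 116, 125, 136, 151, 156, 167, 175, 178]

Fragment lengths:
  [0,7): 7 bp
  [7,27): 20 bp
  [27,35): 8 bp
  [35,47): 12 bp
  [47,51): 4 bp
  [51,64): 13 bp
  [64,69): 5 bp
  [69,74): 5 bp
  [74,89): 15 bp
  [89,93): 4 bp
  [93,97): 4 bp
  [97,101): 4 bp
  [101,104): 3 bp
  [104,116): 12 bp
  [116,125): 9 bp
  [125,136): 11 bp
  [136,151): 15 bp
  [151,156): 5 bp
  [156,167): 11 bp
  [167,175): 8 bp
  [175,178): 3 bp
  [178,201): 23 bp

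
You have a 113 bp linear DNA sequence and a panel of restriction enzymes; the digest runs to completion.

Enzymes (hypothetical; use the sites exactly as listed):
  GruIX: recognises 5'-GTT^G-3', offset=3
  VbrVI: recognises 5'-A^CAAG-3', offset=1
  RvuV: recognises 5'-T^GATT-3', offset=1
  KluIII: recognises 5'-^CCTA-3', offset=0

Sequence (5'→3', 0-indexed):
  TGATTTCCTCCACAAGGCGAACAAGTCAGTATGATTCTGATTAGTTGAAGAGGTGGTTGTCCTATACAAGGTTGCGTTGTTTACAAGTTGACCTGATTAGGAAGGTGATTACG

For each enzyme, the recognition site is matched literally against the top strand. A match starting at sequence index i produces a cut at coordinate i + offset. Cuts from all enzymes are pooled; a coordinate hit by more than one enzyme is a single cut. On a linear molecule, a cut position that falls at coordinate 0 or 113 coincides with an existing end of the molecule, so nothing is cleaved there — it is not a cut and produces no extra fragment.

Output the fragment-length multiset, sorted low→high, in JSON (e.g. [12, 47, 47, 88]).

Per-enzyme occurrences:
  GruIX (GTTG, off=3): starts [43, 55, 70, 75, 86] → cuts [46, 58, 73, 78, 89]
  VbrVI (ACAAG, off=1): starts [11, 20, 65, 82] → cuts [12, 21, 66, 83]
  RvuV (TGATT, off=1): starts [0, 31, 37, 93, 105] → cuts [1, 32, 38, 94, 106]
  KluIII (CCTA, off=0): starts [60] → cuts [60]

Pooled cuts: [1, 12, 21, 32, 38, 46, 58, 60, 66, 73, 78, 83, 89, 94, 106]

Fragments:
  [0,1): 1 bp
  [1,12): 11 bp
  [12,21): 9 bp
  [21,32): 11 bp
  [32,38): 6 bp
  [38,46): 8 bp
  [46,58): 12 bp
  [58,60): 2 bp
  [60,66): 6 bp
  [66,73): 7 bp
  [73,78): 5 bp
  [78,83): 5 bp
  [83,89): 6 bp
  [89,94): 5 bp
  [94,106): 12 bp
  [106,113): 7 bp

[1,2,5,5,5,6,6,6,7,7,8,9,11,11,12,12]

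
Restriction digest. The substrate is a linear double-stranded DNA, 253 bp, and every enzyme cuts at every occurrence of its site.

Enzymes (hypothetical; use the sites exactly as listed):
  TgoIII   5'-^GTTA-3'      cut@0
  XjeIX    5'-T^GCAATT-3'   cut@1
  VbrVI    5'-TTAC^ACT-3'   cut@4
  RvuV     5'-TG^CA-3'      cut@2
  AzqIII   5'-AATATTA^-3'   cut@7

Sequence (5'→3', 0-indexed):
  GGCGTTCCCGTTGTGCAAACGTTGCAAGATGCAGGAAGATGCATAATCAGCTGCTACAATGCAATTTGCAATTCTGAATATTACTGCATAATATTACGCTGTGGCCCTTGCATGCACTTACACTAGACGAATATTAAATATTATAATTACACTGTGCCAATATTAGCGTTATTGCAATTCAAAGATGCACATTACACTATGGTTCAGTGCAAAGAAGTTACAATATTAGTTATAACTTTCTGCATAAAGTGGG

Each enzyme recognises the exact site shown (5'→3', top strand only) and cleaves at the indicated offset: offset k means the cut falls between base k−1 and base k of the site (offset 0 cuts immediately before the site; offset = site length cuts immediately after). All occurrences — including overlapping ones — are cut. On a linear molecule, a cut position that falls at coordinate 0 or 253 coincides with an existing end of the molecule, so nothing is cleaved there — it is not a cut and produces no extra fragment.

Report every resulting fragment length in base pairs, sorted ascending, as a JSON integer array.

Site scan:
  TgoIII (GTTA, off=0): starts [167, 216, 228] → cuts [167, 216, 228]
  XjeIX (TGCAATT, off=1): starts [59, 66, 172] → cuts [60, 67, 173]
  VbrVI (TTACACT, off=4): starts [117, 146, 191] → cuts [121, 150, 195]
  RvuV (TGCA, off=2): starts [13, 22, 29, 39, 59, 66, 84, 108, 112, 172, 185, 207, 240] → cuts [15, 24, 31, 41, 61, 68, 86, 110, 114, 174, 187, 209, 242]
  AzqIII (AATATTA, off=7): starts [76, 89, 129, 136, 158, 221] → cuts [83, 96, 136, 143, 165, 228]

Pooled cuts: [15, 24, 31, 41, 60, 61, 67, 68, 83, 86, 96, 110, 114, 121, 136, 143, 150, 165, 167, 173, 174, 187, 195, 209, 216, 228, 242]

Fragments:
  [0,15): 15 bp
  [15,24): 9 bp
  [24,31): 7 bp
  [31,41): 10 bp
  [41,60): 19 bp
  [60,61): 1 bp
  [61,67): 6 bp
  [67,68): 1 bp
  [68,83): 15 bp
  [83,86): 3 bp
  [86,96): 10 bp
  [96,110): 14 bp
  [110,114): 4 bp
  [114,121): 7 bp
  [121,136): 15 bp
  [136,143): 7 bp
  [143,150): 7 bp
  [150,165): 15 bp
  [165,167): 2 bp
  [167,173): 6 bp
  [173,174): 1 bp
  [174,187): 13 bp
  [187,195): 8 bp
  [195,209): 14 bp
  [209,216): 7 bp
  [216,228): 12 bp
  [228,242): 14 bp
  [242,253): 11 bp

[1,1,1,2,3,4,6,6,7,7,7,7,7,8,9,10,10,11,12,13,14,14,14,15,15,15,15,19]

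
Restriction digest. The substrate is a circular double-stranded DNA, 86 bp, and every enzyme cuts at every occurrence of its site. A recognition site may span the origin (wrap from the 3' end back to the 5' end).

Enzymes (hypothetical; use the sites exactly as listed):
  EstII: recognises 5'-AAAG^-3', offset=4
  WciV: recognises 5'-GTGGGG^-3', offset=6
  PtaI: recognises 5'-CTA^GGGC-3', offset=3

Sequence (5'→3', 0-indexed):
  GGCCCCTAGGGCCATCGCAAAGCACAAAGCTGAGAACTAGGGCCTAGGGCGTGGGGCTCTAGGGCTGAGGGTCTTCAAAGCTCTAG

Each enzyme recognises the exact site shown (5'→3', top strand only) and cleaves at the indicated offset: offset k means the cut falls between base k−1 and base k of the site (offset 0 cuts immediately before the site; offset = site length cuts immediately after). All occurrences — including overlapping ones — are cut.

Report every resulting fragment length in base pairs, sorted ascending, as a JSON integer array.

[5,5,7,7,9,10,10,14,19]

Scan for sites:
  EstII AAAG/4: at [18, 25, 76] ⇒ [22, 29, 80]
  WciV GTGGGG/6: at [50] ⇒ [56]
  PtaI CTAGGGC/3: at [5, 36, 43, 58, 82] ⇒ [8, 39, 46, 61, 85]

Pooled cuts: [8, 22, 29, 39, 46, 56, 61, 80, 85]

Fragment lengths:
  8→22: 14 bp
  22→29: 7 bp
  29→39: 10 bp
  39→46: 7 bp
  46→56: 10 bp
  56→61: 5 bp
  61→80: 19 bp
  80→85: 5 bp
  85→8 (wrap): 86-85+8 = 9 bp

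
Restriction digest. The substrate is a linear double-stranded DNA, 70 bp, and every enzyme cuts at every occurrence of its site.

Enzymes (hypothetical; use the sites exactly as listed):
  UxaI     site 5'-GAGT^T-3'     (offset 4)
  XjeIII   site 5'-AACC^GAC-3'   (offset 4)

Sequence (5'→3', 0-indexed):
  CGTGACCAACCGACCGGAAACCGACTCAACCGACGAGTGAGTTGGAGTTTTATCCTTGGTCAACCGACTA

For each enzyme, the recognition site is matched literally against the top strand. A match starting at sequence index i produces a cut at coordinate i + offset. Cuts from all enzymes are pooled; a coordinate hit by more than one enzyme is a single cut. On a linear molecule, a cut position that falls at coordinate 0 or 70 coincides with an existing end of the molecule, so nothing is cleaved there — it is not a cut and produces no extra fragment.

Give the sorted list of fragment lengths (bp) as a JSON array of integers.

Site scan:
  UxaI GAGTT/4: at [38, 44] ⇒ [42, 48]
  XjeIII AACCGAC/4: at [7, 18, 27, 61] ⇒ [11, 22, 31, 65]

Pooled cuts: [11, 22, 31, 42, 48, 65]

Fragment lengths:
  [0,11): 11 bp
  [11,22): 11 bp
  [22,31): 9 bp
  [31,42): 11 bp
  [42,48): 6 bp
  [48,65): 17 bp
  [65,70): 5 bp

[5,6,9,11,11,11,17]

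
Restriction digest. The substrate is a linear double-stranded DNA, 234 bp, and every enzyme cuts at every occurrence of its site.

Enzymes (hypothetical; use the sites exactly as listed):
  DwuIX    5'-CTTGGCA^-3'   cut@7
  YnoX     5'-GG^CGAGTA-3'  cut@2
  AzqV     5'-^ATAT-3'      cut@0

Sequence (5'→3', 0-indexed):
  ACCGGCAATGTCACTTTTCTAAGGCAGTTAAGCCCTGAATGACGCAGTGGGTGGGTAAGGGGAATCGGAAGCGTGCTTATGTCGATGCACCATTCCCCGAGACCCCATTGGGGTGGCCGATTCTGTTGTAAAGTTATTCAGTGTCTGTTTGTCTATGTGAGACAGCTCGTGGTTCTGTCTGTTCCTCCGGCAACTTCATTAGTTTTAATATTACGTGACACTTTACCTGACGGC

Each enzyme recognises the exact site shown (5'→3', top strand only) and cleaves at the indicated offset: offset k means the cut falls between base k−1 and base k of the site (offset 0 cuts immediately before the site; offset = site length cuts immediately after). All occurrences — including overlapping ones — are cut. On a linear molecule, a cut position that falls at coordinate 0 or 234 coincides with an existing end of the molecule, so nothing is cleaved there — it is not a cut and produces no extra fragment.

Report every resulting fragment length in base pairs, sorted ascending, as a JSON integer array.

Scan for sites:
  DwuIX (CTTGGCA, off=7): no sites
  YnoX (GGCGAGTA, off=2): no sites
  AzqV ATAT/0: at [207] ⇒ [207]

All cut coordinates (distinct, sorted): [207]

Fragments:
  [0,207): 207 bp
  [207,234): 27 bp

[27,207]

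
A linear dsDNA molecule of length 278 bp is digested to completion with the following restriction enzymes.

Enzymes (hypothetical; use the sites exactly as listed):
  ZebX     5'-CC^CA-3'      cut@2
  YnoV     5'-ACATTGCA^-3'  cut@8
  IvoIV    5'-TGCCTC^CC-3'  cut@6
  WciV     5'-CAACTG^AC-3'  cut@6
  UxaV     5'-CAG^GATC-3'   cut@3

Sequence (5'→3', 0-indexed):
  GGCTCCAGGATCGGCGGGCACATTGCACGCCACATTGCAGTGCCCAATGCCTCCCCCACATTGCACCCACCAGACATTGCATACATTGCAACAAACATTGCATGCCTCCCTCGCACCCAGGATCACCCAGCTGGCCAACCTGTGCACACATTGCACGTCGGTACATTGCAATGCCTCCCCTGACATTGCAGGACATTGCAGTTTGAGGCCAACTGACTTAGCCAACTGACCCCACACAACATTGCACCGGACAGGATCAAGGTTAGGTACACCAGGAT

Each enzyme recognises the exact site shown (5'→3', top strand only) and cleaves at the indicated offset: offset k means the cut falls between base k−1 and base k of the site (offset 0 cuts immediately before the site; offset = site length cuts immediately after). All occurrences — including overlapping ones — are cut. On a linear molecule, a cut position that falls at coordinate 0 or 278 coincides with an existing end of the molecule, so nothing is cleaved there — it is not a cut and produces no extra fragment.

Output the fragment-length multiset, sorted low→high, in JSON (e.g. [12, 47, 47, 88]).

[2,3,3,4,5,6,7,7,8,8,9,9,9,9,10,12,12,13,13,14,14,15,15,19,24,28]

Site scan:
  ZebX CCCA/2: at [42, 54, 65, 115, 125, 230] ⇒ [44, 56, 67, 117, 127, 232]
  YnoV ACATTGCA/8: at [19, 31, 57, 73, 82, 94, 147, 162, 182, 192, 238] ⇒ [27, 39, 65, 81, 90, 102, 155, 170, 190, 200, 246]
  IvoIV TGCCTCCC/6: at [47, 102, 171] ⇒ [53, 108, 177]
  WciV CAACTGAC/6: at [209, 222] ⇒ [215, 228]
  UxaV CAGGATC/3: at [5, 117, 251] ⇒ [8, 120, 254]

All cut coordinates (distinct, sorted): [8, 27, 39, 44, 53, 56, 65, 67, 81, 90, 102, 108, 117, 120, 127, 155, 170, 177, 190, 200, 215, 228, 232, 246, 254]

Fragment lengths:
  [0,8): 8 bp
  [8,27): 19 bp
  [27,39): 12 bp
  [39,44): 5 bp
  [44,53): 9 bp
  [53,56): 3 bp
  [56,65): 9 bp
  [65,67): 2 bp
  [67,81): 14 bp
  [81,90): 9 bp
  [90,102): 12 bp
  [102,108): 6 bp
  [108,117): 9 bp
  [117,120): 3 bp
  [120,127): 7 bp
  [127,155): 28 bp
  [155,170): 15 bp
  [170,177): 7 bp
  [177,190): 13 bp
  [190,200): 10 bp
  [200,215): 15 bp
  [215,228): 13 bp
  [228,232): 4 bp
  [232,246): 14 bp
  [246,254): 8 bp
  [254,278): 24 bp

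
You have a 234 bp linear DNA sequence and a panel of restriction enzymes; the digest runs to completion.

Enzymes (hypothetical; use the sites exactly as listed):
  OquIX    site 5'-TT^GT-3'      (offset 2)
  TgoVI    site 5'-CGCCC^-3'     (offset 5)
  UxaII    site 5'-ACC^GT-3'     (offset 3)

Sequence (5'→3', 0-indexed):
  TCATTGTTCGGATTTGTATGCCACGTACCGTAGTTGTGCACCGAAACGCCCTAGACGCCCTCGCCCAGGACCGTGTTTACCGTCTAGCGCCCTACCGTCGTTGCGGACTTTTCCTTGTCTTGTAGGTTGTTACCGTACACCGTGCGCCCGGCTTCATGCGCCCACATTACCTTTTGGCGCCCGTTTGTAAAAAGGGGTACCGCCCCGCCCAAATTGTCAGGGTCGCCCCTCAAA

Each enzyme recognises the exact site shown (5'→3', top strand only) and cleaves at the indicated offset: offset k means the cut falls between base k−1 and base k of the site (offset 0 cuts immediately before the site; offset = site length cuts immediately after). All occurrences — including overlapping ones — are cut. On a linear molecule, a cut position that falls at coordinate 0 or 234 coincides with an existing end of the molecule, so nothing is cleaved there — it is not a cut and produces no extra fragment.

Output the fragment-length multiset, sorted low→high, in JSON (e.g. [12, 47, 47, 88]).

Per-enzyme occurrences:
  OquIX (TTGT, off=2): starts [3, 13, 33, 114, 119, 126, 184, 213] → cuts [5, 15, 35, 116, 121, 128, 186, 215]
  TgoVI (CGCCC, off=5): starts [46, 55, 61, 87, 144, 158, 177, 200, 205, 223] → cuts [51, 60, 66, 92, 149, 163, 182, 205, 210, 228]
  UxaII (ACCGT, off=3): starts [26, 69, 78, 93, 131, 138] → cuts [29, 72, 81, 96, 134, 141]

Pooled cuts: [5, 15, 29, 35, 51, 60, 66, 72, 81, 92, 96, 116, 121, 128, 134, 141, 149, 163, 182, 186, 205, 210, 215, 228]

Fragment lengths:
  [0,5): 5 bp
  [5,15): 10 bp
  [15,29): 14 bp
  [29,35): 6 bp
  [35,51): 16 bp
  [51,60): 9 bp
  [60,66): 6 bp
  [66,72): 6 bp
  [72,81): 9 bp
  [81,92): 11 bp
  [92,96): 4 bp
  [96,116): 20 bp
  [116,121): 5 bp
  [121,128): 7 bp
  [128,134): 6 bp
  [134,141): 7 bp
  [141,149): 8 bp
  [149,163): 14 bp
  [163,182): 19 bp
  [182,186): 4 bp
  [186,205): 19 bp
  [205,210): 5 bp
  [210,215): 5 bp
  [215,228): 13 bp
  [228,234): 6 bp

[4,4,5,5,5,5,6,6,6,6,6,7,7,8,9,9,10,11,13,14,14,16,19,19,20]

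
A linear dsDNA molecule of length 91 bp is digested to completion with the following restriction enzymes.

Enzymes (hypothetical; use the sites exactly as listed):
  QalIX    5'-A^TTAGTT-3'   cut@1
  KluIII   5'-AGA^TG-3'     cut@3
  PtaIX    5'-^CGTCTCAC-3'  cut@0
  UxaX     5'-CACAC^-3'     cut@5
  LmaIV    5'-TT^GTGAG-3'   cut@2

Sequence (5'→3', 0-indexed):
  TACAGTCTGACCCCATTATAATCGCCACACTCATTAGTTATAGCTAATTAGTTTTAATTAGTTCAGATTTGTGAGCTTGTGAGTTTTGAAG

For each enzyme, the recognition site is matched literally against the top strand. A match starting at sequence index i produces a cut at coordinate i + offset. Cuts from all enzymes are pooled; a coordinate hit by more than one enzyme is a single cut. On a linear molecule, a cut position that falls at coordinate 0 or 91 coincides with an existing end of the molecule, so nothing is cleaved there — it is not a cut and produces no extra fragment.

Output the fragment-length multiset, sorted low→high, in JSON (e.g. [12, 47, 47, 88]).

[3,8,10,13,13,14,30]

Per-enzyme occurrences:
  QalIX ATTAGTT/1: at [32, 46, 56] ⇒ [33, 47, 57]
  KluIII (AGATG, off=3): no sites
  PtaIX (CGTCTCAC, off=0): no sites
  UxaX CACAC/5: at [25] ⇒ [30]
  LmaIV TTGTGAG/2: at [68, 76] ⇒ [70, 78]

All cut coordinates (distinct, sorted): [30, 33, 47, 57, 70, 78]

Fragments:
  [0,30): 30 bp
  [30,33): 3 bp
  [33,47): 14 bp
  [47,57): 10 bp
  [57,70): 13 bp
  [70,78): 8 bp
  [78,91): 13 bp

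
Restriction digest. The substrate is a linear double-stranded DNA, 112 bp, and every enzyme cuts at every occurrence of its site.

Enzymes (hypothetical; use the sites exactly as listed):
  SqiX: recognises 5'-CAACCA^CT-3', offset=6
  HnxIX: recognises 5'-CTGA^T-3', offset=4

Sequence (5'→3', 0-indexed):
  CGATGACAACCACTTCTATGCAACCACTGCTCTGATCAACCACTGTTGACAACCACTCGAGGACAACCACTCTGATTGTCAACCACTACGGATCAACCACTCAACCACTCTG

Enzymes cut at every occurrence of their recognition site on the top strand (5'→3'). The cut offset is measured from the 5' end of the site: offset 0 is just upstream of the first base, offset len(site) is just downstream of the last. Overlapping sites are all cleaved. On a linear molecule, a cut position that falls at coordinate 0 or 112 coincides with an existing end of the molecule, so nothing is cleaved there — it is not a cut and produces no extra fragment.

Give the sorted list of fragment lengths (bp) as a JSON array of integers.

Per-enzyme occurrences:
  SqiX (CAACCACT, off=6): starts [6, 20, 36, 49, 63, 79, 93, 101] → cuts [12, 26, 42, 55, 69, 85, 99, 107]
  HnxIX (CTGAT, off=4): starts [31, 71] → cuts [35, 75]

Pooled cuts: [12, 26, 35, 42, 55, 69, 75, 85, 99, 107]

Fragments:
  [0,12): 12 bp
  [12,26): 14 bp
  [26,35): 9 bp
  [35,42): 7 bp
  [42,55): 13 bp
  [55,69): 14 bp
  [69,75): 6 bp
  [75,85): 10 bp
  [85,99): 14 bp
  [99,107): 8 bp
  [107,112): 5 bp

[5,6,7,8,9,10,12,13,14,14,14]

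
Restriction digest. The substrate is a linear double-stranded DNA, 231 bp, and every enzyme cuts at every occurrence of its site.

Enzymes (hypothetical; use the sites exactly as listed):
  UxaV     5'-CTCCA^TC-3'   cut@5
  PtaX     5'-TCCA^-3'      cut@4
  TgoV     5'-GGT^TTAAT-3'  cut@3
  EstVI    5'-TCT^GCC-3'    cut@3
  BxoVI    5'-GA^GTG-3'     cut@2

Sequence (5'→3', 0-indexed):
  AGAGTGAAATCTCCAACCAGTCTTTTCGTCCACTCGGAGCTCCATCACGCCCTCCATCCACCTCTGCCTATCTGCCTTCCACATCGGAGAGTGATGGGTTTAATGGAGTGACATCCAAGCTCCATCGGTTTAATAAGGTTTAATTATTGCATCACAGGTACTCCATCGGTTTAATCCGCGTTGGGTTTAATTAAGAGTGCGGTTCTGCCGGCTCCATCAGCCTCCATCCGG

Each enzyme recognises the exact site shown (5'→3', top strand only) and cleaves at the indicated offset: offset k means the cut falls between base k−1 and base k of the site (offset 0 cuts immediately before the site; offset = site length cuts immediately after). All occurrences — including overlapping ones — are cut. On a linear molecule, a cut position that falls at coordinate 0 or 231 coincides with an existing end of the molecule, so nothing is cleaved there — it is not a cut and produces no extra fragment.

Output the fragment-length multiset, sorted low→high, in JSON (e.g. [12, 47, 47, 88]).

[3,4,5,5,5,5,7,8,8,8,9,9,10,10,10,10,10,10,12,12,12,16,17,26]

Per-enzyme occurrences:
  UxaV CTCCATC/5: at [39, 51, 119, 160, 211, 221] ⇒ [44, 56, 124, 165, 216, 226]
  PtaX TCCA/4: at [11, 28, 40, 52, 56, 77, 113, 120, 161, 212, 222] ⇒ [15, 32, 44, 56, 60, 81, 117, 124, 165, 216, 226]
  TgoV GGTTTAAT/3: at [96, 126, 136, 167, 183] ⇒ [99, 129, 139, 170, 186]
  EstVI TCTGCC/3: at [62, 70, 203] ⇒ [65, 73, 206]
  BxoVI GAGTG/2: at [1, 88, 105, 194] ⇒ [3, 90, 107, 196]

Pooled cuts: [3, 15, 32, 44, 56, 60, 65, 73, 81, 90, 99, 107, 117, 124, 129, 139, 165, 170, 186, 196, 206, 216, 226]

Fragments:
  [0,3): 3 bp
  [3,15): 12 bp
  [15,32): 17 bp
  [32,44): 12 bp
  [44,56): 12 bp
  [56,60): 4 bp
  [60,65): 5 bp
  [65,73): 8 bp
  [73,81): 8 bp
  [81,90): 9 bp
  [90,99): 9 bp
  [99,107): 8 bp
  [107,117): 10 bp
  [117,124): 7 bp
  [124,129): 5 bp
  [129,139): 10 bp
  [139,165): 26 bp
  [165,170): 5 bp
  [170,186): 16 bp
  [186,196): 10 bp
  [196,206): 10 bp
  [206,216): 10 bp
  [216,226): 10 bp
  [226,231): 5 bp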